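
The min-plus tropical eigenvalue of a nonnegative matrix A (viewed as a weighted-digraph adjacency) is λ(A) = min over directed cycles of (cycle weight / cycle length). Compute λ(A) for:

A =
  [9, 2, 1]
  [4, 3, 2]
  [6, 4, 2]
λ(A) = 2

Enumerate directed cycles and compute their means (weight / length). Sample:
  cycle 0 → 0: weight = 9, length = 1, mean = 9/1 ≈ 9.000
  cycle 1 → 1: weight = 3, length = 1, mean = 3/1 ≈ 3.000
  cycle 2 → 2: weight = 2, length = 1, mean = 2/1 ≈ 2.000
  cycle 0 → 1 → 0: weight = 6, length = 2, mean = 6/2 ≈ 3.000
  cycle 0 → 2 → 0: weight = 7, length = 2, mean = 7/2 ≈ 3.500
  cycle 1 → 0 → 1: weight = 6, length = 2, mean = 6/2 ≈ 3.000
Minimum mean = 2.000, attained e.g. along the cycle 2 → 2 with weight 2 and length 1. So λ(A) = 2/1 = 2.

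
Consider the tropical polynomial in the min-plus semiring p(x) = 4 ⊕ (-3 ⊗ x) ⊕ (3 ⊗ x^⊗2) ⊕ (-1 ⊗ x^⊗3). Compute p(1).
p(1) = -2

A tropical monomial a ⊗ x^⊗i evaluates to a + i · x. Evaluating each term at x = 1:
  Term 0 contributes 4 + 0 · 1 = 4
  Term 1 contributes -3 + 1 · 1 = -2
  Term 2 contributes 3 + 2 · 1 = 5
  Term 3 contributes -1 + 3 · 1 = 2
p(1) = ⊕ of these = min[4, -2, 5, 2] = -2.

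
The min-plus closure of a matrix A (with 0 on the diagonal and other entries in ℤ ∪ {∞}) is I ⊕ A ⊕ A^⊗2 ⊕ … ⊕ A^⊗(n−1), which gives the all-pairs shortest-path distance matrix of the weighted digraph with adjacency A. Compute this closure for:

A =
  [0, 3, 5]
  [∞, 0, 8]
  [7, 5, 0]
Closure =
  [0, 3, 5]
  [15, 0, 8]
  [7, 5, 0]

This is the Floyd-Warshall all-pairs shortest-path computation. For each intermediate vertex k = 0, 1, …, 2, update dist[i][j] ← min(dist[i][j], dist[i][k] + dist[k][j]). The final matrix gives, for each (i, j), the minimum total weight of any directed path from i to j (possibly empty when i = j).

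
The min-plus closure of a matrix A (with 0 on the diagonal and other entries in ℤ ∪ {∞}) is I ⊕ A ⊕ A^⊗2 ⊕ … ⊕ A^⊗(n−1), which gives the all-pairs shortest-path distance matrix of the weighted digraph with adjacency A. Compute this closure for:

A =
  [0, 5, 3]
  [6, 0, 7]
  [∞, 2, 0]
Closure =
  [0, 5, 3]
  [6, 0, 7]
  [8, 2, 0]

This is the Floyd-Warshall all-pairs shortest-path computation. For each intermediate vertex k = 0, 1, …, 2, update dist[i][j] ← min(dist[i][j], dist[i][k] + dist[k][j]). The final matrix gives, for each (i, j), the minimum total weight of any directed path from i to j (possibly empty when i = j).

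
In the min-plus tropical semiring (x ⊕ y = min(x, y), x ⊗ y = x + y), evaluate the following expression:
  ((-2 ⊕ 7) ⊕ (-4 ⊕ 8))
((-2 ⊕ 7) ⊕ (-4 ⊕ 8)) = -4

Expand innermost to outermost. Recall ⊕ takes the minimum of its arguments and ⊗ takes their sum. Working out the expression ((-2 ⊕ 7) ⊕ (-4 ⊕ 8)) gives -4.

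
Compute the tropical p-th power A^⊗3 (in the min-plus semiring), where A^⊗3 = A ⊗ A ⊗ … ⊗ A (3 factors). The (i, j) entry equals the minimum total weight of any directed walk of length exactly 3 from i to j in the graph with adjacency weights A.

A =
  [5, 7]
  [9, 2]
A^⊗3 =
  [15, 11]
  [13, 6]

Each entry (A^⊗3)_ij equals the minimum over all length-3 walks i = v_0 → v_1 → … → v_3 = j of Σ_t A[v_t][v_{t+1}]. For example, for (i, j) = (0, 1) we minimise over 4 possible intermediate vertex sequences; the minimum is 11, attained along the walk 0 → 1 → 1 → 1.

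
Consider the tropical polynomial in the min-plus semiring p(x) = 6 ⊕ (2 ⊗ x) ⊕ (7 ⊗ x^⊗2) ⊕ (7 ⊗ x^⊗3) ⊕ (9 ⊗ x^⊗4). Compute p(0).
p(0) = 2

A tropical monomial a ⊗ x^⊗i evaluates to a + i · x. Evaluating each term at x = 0:
  Term 0 contributes 6 + 0 · 0 = 6
  Term 1 contributes 2 + 1 · 0 = 2
  Term 2 contributes 7 + 2 · 0 = 7
  Term 3 contributes 7 + 3 · 0 = 7
  Term 4 contributes 9 + 4 · 0 = 9
p(0) = ⊕ of these = min[6, 2, 7, 7, 9] = 2.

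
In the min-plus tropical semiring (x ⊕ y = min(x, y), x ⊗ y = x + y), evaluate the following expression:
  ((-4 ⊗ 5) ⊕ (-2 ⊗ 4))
((-4 ⊗ 5) ⊕ (-2 ⊗ 4)) = 1

Expand innermost to outermost. Recall ⊕ takes the minimum of its arguments and ⊗ takes their sum. Working out the expression ((-4 ⊗ 5) ⊕ (-2 ⊗ 4)) gives 1.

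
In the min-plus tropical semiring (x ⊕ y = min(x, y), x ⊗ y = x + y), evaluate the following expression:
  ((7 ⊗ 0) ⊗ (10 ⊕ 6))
((7 ⊗ 0) ⊗ (10 ⊕ 6)) = 13

Expand innermost to outermost. Recall ⊕ takes the minimum of its arguments and ⊗ takes their sum. Working out the expression ((7 ⊗ 0) ⊗ (10 ⊕ 6)) gives 13.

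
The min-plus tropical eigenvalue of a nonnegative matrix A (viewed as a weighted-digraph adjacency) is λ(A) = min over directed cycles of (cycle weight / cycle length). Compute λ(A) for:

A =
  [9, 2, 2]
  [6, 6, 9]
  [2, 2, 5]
λ(A) = 2

Enumerate directed cycles and compute their means (weight / length). Sample:
  cycle 0 → 0: weight = 9, length = 1, mean = 9/1 ≈ 9.000
  cycle 1 → 1: weight = 6, length = 1, mean = 6/1 ≈ 6.000
  cycle 2 → 2: weight = 5, length = 1, mean = 5/1 ≈ 5.000
  cycle 0 → 1 → 0: weight = 8, length = 2, mean = 8/2 ≈ 4.000
  cycle 0 → 2 → 0: weight = 4, length = 2, mean = 4/2 ≈ 2.000
  cycle 1 → 0 → 1: weight = 8, length = 2, mean = 8/2 ≈ 4.000
Minimum mean = 2.000, attained e.g. along the cycle 0 → 2 → 0 with weight 4 and length 2. So λ(A) = 4/2 = 2.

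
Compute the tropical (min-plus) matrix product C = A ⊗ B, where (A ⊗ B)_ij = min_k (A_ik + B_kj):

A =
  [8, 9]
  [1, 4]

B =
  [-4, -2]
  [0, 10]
A ⊗ B =
  [4, 6]
  [-3, -1]

Apply the min-plus product entry-by-entry:
  C[0][0] = min over k of (A[0][0] + B[0][0] = 8 + -4 = 4, A[0][1] + B[1][0] = 9 + 0 = 9) = 4 (attained at k = 0)
  C[0][1] = min over k of (A[0][0] + B[0][1] = 8 + -2 = 6, A[0][1] + B[1][1] = 9 + 10 = 19) = 6 (attained at k = 0)
  C[1][0] = min over k of (A[1][0] + B[0][0] = 1 + -4 = -3, A[1][1] + B[1][0] = 4 + 0 = 4) = -3 (attained at k = 0)
  C[1][1] = min over k of (A[1][0] + B[0][1] = 1 + -2 = -1, A[1][1] + B[1][1] = 4 + 10 = 14) = -1 (attained at k = 0)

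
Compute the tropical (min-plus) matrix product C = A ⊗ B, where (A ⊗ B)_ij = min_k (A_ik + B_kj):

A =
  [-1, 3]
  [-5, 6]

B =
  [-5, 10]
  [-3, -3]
A ⊗ B =
  [-6, 0]
  [-10, 3]

Apply the min-plus product entry-by-entry:
  C[0][0] = min over k of (A[0][0] + B[0][0] = -1 + -5 = -6, A[0][1] + B[1][0] = 3 + -3 = 0) = -6 (attained at k = 0)
  C[0][1] = min over k of (A[0][0] + B[0][1] = -1 + 10 = 9, A[0][1] + B[1][1] = 3 + -3 = 0) = 0 (attained at k = 1)
  C[1][0] = min over k of (A[1][0] + B[0][0] = -5 + -5 = -10, A[1][1] + B[1][0] = 6 + -3 = 3) = -10 (attained at k = 0)
  C[1][1] = min over k of (A[1][0] + B[0][1] = -5 + 10 = 5, A[1][1] + B[1][1] = 6 + -3 = 3) = 3 (attained at k = 1)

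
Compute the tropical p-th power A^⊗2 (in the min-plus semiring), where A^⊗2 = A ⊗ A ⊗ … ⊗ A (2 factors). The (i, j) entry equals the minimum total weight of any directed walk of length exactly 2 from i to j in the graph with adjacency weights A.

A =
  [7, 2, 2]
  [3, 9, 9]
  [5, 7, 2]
A^⊗2 =
  [5, 9, 4]
  [10, 5, 5]
  [7, 7, 4]

Each entry (A^⊗2)_ij equals the minimum over all length-2 walks i = v_0 → v_1 → … → v_2 = j of Σ_t A[v_t][v_{t+1}]. For example, for (i, j) = (0, 2) we minimise over 3 possible intermediate vertex sequences; the minimum is 4, attained along the walk 0 → 2 → 2.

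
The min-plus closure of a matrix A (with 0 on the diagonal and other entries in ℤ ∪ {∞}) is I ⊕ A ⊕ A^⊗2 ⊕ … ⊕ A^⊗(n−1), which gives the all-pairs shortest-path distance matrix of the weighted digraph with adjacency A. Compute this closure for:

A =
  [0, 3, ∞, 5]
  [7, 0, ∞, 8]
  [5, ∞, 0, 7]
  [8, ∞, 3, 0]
Closure =
  [0, 3, 8, 5]
  [7, 0, 11, 8]
  [5, 8, 0, 7]
  [8, 11, 3, 0]

This is the Floyd-Warshall all-pairs shortest-path computation. For each intermediate vertex k = 0, 1, …, 3, update dist[i][j] ← min(dist[i][j], dist[i][k] + dist[k][j]). The final matrix gives, for each (i, j), the minimum total weight of any directed path from i to j (possibly empty when i = j).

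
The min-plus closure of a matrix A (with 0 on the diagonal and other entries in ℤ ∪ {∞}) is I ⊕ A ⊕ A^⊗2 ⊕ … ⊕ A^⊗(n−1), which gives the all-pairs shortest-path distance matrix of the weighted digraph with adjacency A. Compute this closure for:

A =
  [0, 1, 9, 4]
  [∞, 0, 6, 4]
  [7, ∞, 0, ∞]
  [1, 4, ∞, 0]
Closure =
  [0, 1, 7, 4]
  [5, 0, 6, 4]
  [7, 8, 0, 11]
  [1, 2, 8, 0]

This is the Floyd-Warshall all-pairs shortest-path computation. For each intermediate vertex k = 0, 1, …, 3, update dist[i][j] ← min(dist[i][j], dist[i][k] + dist[k][j]). The final matrix gives, for each (i, j), the minimum total weight of any directed path from i to j (possibly empty when i = j).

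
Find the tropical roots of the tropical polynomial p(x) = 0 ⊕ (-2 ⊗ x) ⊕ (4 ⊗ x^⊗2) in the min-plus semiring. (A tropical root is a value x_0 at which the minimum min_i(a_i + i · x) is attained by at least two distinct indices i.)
Roots: {-6, 2}

Each tropical root is a break point of the lower envelope of the lines y = a_i + i · x (there are 3 lines, with slopes 0, 1, ..., 2). Only the lines that attain the minimum somewhere contribute to roots; other lines are dominated. Here the surviving (envelope) indices are i = 2, i = 1, i = 0.
Intersections between consecutive envelope lines give the roots: for adjacent envelope indices i < j the intersection is x = (a_i − a_j) / (j − i). Reading off the sorted break points: {-6, 2}.
Verification: at each break x_0, at least two indices attain the minimum of min_i(a_i + i · x_0).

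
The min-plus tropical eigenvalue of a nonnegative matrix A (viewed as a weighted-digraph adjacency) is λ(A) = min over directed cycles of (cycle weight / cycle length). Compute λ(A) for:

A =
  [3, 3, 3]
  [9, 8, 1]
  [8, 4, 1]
λ(A) = 1

Enumerate directed cycles and compute their means (weight / length). Sample:
  cycle 0 → 0: weight = 3, length = 1, mean = 3/1 ≈ 3.000
  cycle 1 → 1: weight = 8, length = 1, mean = 8/1 ≈ 8.000
  cycle 2 → 2: weight = 1, length = 1, mean = 1/1 ≈ 1.000
  cycle 0 → 1 → 0: weight = 12, length = 2, mean = 12/2 ≈ 6.000
  cycle 0 → 2 → 0: weight = 11, length = 2, mean = 11/2 ≈ 5.500
  cycle 1 → 0 → 1: weight = 12, length = 2, mean = 12/2 ≈ 6.000
Minimum mean = 1.000, attained e.g. along the cycle 2 → 2 with weight 1 and length 1. So λ(A) = 1/1 = 1.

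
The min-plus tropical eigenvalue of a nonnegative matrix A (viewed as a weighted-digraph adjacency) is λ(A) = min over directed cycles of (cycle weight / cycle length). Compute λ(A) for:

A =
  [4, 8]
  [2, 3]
λ(A) = 3

Enumerate directed cycles and compute their means (weight / length). Sample:
  cycle 0 → 0: weight = 4, length = 1, mean = 4/1 ≈ 4.000
  cycle 1 → 1: weight = 3, length = 1, mean = 3/1 ≈ 3.000
  cycle 0 → 1 → 0: weight = 10, length = 2, mean = 10/2 ≈ 5.000
  cycle 1 → 0 → 1: weight = 10, length = 2, mean = 10/2 ≈ 5.000
Minimum mean = 3.000, attained e.g. along the cycle 1 → 1 with weight 3 and length 1. So λ(A) = 3/1 = 3.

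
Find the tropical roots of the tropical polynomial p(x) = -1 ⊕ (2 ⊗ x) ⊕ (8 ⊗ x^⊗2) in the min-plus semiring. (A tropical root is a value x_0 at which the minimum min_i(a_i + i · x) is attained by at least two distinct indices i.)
Roots: {-6, -3}

Each tropical root is a break point of the lower envelope of the lines y = a_i + i · x (there are 3 lines, with slopes 0, 1, ..., 2). Only the lines that attain the minimum somewhere contribute to roots; other lines are dominated. Here the surviving (envelope) indices are i = 2, i = 1, i = 0.
Intersections between consecutive envelope lines give the roots: for adjacent envelope indices i < j the intersection is x = (a_i − a_j) / (j − i). Reading off the sorted break points: {-6, -3}.
Verification: at each break x_0, at least two indices attain the minimum of min_i(a_i + i · x_0).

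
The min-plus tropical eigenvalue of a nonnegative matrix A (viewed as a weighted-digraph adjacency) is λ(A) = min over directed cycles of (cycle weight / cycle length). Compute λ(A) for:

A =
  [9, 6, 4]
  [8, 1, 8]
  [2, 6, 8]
λ(A) = 1

Enumerate directed cycles and compute their means (weight / length). Sample:
  cycle 0 → 0: weight = 9, length = 1, mean = 9/1 ≈ 9.000
  cycle 1 → 1: weight = 1, length = 1, mean = 1/1 ≈ 1.000
  cycle 2 → 2: weight = 8, length = 1, mean = 8/1 ≈ 8.000
  cycle 0 → 1 → 0: weight = 14, length = 2, mean = 14/2 ≈ 7.000
  cycle 0 → 2 → 0: weight = 6, length = 2, mean = 6/2 ≈ 3.000
  cycle 1 → 0 → 1: weight = 14, length = 2, mean = 14/2 ≈ 7.000
Minimum mean = 1.000, attained e.g. along the cycle 1 → 1 with weight 1 and length 1. So λ(A) = 1/1 = 1.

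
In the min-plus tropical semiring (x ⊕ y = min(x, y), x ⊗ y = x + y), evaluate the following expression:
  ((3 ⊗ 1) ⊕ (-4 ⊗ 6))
((3 ⊗ 1) ⊕ (-4 ⊗ 6)) = 2

Expand innermost to outermost. Recall ⊕ takes the minimum of its arguments and ⊗ takes their sum. Working out the expression ((3 ⊗ 1) ⊕ (-4 ⊗ 6)) gives 2.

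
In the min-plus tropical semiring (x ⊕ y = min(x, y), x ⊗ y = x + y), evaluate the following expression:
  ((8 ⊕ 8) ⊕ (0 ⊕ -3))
((8 ⊕ 8) ⊕ (0 ⊕ -3)) = -3

Expand innermost to outermost. Recall ⊕ takes the minimum of its arguments and ⊗ takes their sum. Working out the expression ((8 ⊕ 8) ⊕ (0 ⊕ -3)) gives -3.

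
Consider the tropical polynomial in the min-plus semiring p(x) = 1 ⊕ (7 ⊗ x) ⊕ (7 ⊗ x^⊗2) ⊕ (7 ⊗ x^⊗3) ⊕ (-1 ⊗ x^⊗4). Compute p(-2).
p(-2) = -9

A tropical monomial a ⊗ x^⊗i evaluates to a + i · x. Evaluating each term at x = -2:
  Term 0 contributes 1 + 0 · -2 = 1
  Term 1 contributes 7 + 1 · -2 = 5
  Term 2 contributes 7 + 2 · -2 = 3
  Term 3 contributes 7 + 3 · -2 = 1
  Term 4 contributes -1 + 4 · -2 = -9
p(-2) = ⊕ of these = min[1, 5, 3, 1, -9] = -9.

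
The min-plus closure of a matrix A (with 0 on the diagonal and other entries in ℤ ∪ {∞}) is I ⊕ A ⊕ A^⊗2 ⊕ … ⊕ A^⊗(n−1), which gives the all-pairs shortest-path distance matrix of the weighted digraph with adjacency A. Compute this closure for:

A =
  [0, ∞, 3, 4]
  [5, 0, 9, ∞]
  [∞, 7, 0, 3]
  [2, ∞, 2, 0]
Closure =
  [0, 10, 3, 4]
  [5, 0, 8, 9]
  [5, 7, 0, 3]
  [2, 9, 2, 0]

This is the Floyd-Warshall all-pairs shortest-path computation. For each intermediate vertex k = 0, 1, …, 3, update dist[i][j] ← min(dist[i][j], dist[i][k] + dist[k][j]). The final matrix gives, for each (i, j), the minimum total weight of any directed path from i to j (possibly empty when i = j).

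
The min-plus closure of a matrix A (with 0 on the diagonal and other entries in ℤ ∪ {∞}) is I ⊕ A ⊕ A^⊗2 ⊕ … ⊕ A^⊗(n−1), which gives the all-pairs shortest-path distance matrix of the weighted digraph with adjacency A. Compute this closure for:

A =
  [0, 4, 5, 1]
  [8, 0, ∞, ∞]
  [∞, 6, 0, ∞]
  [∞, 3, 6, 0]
Closure =
  [0, 4, 5, 1]
  [8, 0, 13, 9]
  [14, 6, 0, 15]
  [11, 3, 6, 0]

This is the Floyd-Warshall all-pairs shortest-path computation. For each intermediate vertex k = 0, 1, …, 3, update dist[i][j] ← min(dist[i][j], dist[i][k] + dist[k][j]). The final matrix gives, for each (i, j), the minimum total weight of any directed path from i to j (possibly empty when i = j).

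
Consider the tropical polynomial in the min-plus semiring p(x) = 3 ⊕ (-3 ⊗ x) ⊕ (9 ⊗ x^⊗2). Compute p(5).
p(5) = 2

A tropical monomial a ⊗ x^⊗i evaluates to a + i · x. Evaluating each term at x = 5:
  Term 0 contributes 3 + 0 · 5 = 3
  Term 1 contributes -3 + 1 · 5 = 2
  Term 2 contributes 9 + 2 · 5 = 19
p(5) = ⊕ of these = min[3, 2, 19] = 2.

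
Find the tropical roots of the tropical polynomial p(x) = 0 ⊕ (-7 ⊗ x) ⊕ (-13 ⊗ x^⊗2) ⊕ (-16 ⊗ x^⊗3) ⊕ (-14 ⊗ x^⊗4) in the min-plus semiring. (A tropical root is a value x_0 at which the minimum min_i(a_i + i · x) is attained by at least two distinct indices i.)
Roots: {-2, 3, 6, 7}

Each tropical root is a break point of the lower envelope of the lines y = a_i + i · x (there are 5 lines, with slopes 0, 1, ..., 4). Only the lines that attain the minimum somewhere contribute to roots; other lines are dominated. Here the surviving (envelope) indices are i = 4, i = 3, i = 2, i = 1, i = 0.
Intersections between consecutive envelope lines give the roots: for adjacent envelope indices i < j the intersection is x = (a_i − a_j) / (j − i). Reading off the sorted break points: {-2, 3, 6, 7}.
Verification: at each break x_0, at least two indices attain the minimum of min_i(a_i + i · x_0).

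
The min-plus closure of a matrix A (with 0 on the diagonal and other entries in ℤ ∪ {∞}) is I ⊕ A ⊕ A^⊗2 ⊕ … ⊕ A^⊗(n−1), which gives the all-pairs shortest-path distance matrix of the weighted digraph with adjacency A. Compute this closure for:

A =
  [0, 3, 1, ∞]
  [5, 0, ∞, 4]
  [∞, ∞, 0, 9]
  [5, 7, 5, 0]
Closure =
  [0, 3, 1, 7]
  [5, 0, 6, 4]
  [14, 16, 0, 9]
  [5, 7, 5, 0]

This is the Floyd-Warshall all-pairs shortest-path computation. For each intermediate vertex k = 0, 1, …, 3, update dist[i][j] ← min(dist[i][j], dist[i][k] + dist[k][j]). The final matrix gives, for each (i, j), the minimum total weight of any directed path from i to j (possibly empty when i = j).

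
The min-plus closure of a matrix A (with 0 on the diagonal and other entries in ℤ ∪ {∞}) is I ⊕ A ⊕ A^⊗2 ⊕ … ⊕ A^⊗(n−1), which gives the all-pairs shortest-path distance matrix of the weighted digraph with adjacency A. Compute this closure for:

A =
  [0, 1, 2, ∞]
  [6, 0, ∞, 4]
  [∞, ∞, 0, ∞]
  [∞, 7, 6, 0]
Closure =
  [0, 1, 2, 5]
  [6, 0, 8, 4]
  [∞, ∞, 0, ∞]
  [13, 7, 6, 0]

This is the Floyd-Warshall all-pairs shortest-path computation. For each intermediate vertex k = 0, 1, …, 3, update dist[i][j] ← min(dist[i][j], dist[i][k] + dist[k][j]). The final matrix gives, for each (i, j), the minimum total weight of any directed path from i to j (possibly empty when i = j).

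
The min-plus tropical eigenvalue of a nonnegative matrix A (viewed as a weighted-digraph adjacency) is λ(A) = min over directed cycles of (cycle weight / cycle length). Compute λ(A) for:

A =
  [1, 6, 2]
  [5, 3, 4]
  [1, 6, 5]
λ(A) = 1

Enumerate directed cycles and compute their means (weight / length). Sample:
  cycle 0 → 0: weight = 1, length = 1, mean = 1/1 ≈ 1.000
  cycle 1 → 1: weight = 3, length = 1, mean = 3/1 ≈ 3.000
  cycle 2 → 2: weight = 5, length = 1, mean = 5/1 ≈ 5.000
  cycle 0 → 1 → 0: weight = 11, length = 2, mean = 11/2 ≈ 5.500
  cycle 0 → 2 → 0: weight = 3, length = 2, mean = 3/2 ≈ 1.500
  cycle 1 → 0 → 1: weight = 11, length = 2, mean = 11/2 ≈ 5.500
Minimum mean = 1.000, attained e.g. along the cycle 0 → 0 with weight 1 and length 1. So λ(A) = 1/1 = 1.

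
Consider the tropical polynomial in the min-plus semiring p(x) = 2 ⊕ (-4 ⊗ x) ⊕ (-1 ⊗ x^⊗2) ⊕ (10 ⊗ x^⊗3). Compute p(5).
p(5) = 1

A tropical monomial a ⊗ x^⊗i evaluates to a + i · x. Evaluating each term at x = 5:
  Term 0 contributes 2 + 0 · 5 = 2
  Term 1 contributes -4 + 1 · 5 = 1
  Term 2 contributes -1 + 2 · 5 = 9
  Term 3 contributes 10 + 3 · 5 = 25
p(5) = ⊕ of these = min[2, 1, 9, 25] = 1.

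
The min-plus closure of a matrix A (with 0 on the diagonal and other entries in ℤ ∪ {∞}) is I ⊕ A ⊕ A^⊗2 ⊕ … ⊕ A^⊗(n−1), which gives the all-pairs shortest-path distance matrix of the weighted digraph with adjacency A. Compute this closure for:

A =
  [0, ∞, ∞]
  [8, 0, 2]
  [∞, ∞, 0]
Closure =
  [0, ∞, ∞]
  [8, 0, 2]
  [∞, ∞, 0]

This is the Floyd-Warshall all-pairs shortest-path computation. For each intermediate vertex k = 0, 1, …, 2, update dist[i][j] ← min(dist[i][j], dist[i][k] + dist[k][j]). The final matrix gives, for each (i, j), the minimum total weight of any directed path from i to j (possibly empty when i = j).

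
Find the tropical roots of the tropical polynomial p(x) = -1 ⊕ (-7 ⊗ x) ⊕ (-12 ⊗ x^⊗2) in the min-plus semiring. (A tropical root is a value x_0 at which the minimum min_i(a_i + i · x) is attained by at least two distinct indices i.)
Roots: {5, 6}

Each tropical root is a break point of the lower envelope of the lines y = a_i + i · x (there are 3 lines, with slopes 0, 1, ..., 2). Only the lines that attain the minimum somewhere contribute to roots; other lines are dominated. Here the surviving (envelope) indices are i = 2, i = 1, i = 0.
Intersections between consecutive envelope lines give the roots: for adjacent envelope indices i < j the intersection is x = (a_i − a_j) / (j − i). Reading off the sorted break points: {5, 6}.
Verification: at each break x_0, at least two indices attain the minimum of min_i(a_i + i · x_0).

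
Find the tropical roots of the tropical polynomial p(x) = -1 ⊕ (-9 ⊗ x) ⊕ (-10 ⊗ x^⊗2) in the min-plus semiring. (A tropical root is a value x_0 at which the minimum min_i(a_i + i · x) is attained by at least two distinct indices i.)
Roots: {1, 8}

Each tropical root is a break point of the lower envelope of the lines y = a_i + i · x (there are 3 lines, with slopes 0, 1, ..., 2). Only the lines that attain the minimum somewhere contribute to roots; other lines are dominated. Here the surviving (envelope) indices are i = 2, i = 1, i = 0.
Intersections between consecutive envelope lines give the roots: for adjacent envelope indices i < j the intersection is x = (a_i − a_j) / (j − i). Reading off the sorted break points: {1, 8}.
Verification: at each break x_0, at least two indices attain the minimum of min_i(a_i + i · x_0).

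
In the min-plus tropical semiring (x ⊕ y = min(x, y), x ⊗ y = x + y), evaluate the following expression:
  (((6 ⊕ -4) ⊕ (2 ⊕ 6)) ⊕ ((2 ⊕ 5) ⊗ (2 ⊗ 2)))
(((6 ⊕ -4) ⊕ (2 ⊕ 6)) ⊕ ((2 ⊕ 5) ⊗ (2 ⊗ 2))) = -4

Expand innermost to outermost. Recall ⊕ takes the minimum of its arguments and ⊗ takes their sum. Working out the expression (((6 ⊕ -4) ⊕ (2 ⊕ 6)) ⊕ ((2 ⊕ 5) ⊗ (2 ⊗ 2))) gives -4.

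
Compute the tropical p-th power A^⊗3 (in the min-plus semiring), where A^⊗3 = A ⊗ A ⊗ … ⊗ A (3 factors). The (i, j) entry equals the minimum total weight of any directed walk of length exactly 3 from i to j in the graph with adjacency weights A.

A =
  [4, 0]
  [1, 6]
A^⊗3 =
  [5, 1]
  [2, 5]

Each entry (A^⊗3)_ij equals the minimum over all length-3 walks i = v_0 → v_1 → … → v_3 = j of Σ_t A[v_t][v_{t+1}]. For example, for (i, j) = (0, 1) we minimise over 4 possible intermediate vertex sequences; the minimum is 1, attained along the walk 0 → 1 → 0 → 1.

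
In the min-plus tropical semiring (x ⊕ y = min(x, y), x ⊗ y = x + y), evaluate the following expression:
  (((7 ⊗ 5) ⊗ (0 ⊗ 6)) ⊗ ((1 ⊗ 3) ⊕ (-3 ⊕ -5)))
(((7 ⊗ 5) ⊗ (0 ⊗ 6)) ⊗ ((1 ⊗ 3) ⊕ (-3 ⊕ -5))) = 13

Expand innermost to outermost. Recall ⊕ takes the minimum of its arguments and ⊗ takes their sum. Working out the expression (((7 ⊗ 5) ⊗ (0 ⊗ 6)) ⊗ ((1 ⊗ 3) ⊕ (-3 ⊕ -5))) gives 13.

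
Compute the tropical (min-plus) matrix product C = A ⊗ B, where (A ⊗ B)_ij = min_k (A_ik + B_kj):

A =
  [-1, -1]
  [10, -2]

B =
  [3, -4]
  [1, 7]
A ⊗ B =
  [0, -5]
  [-1, 5]

Apply the min-plus product entry-by-entry:
  C[0][0] = min over k of (A[0][0] + B[0][0] = -1 + 3 = 2, A[0][1] + B[1][0] = -1 + 1 = 0) = 0 (attained at k = 1)
  C[0][1] = min over k of (A[0][0] + B[0][1] = -1 + -4 = -5, A[0][1] + B[1][1] = -1 + 7 = 6) = -5 (attained at k = 0)
  C[1][0] = min over k of (A[1][0] + B[0][0] = 10 + 3 = 13, A[1][1] + B[1][0] = -2 + 1 = -1) = -1 (attained at k = 1)
  C[1][1] = min over k of (A[1][0] + B[0][1] = 10 + -4 = 6, A[1][1] + B[1][1] = -2 + 7 = 5) = 5 (attained at k = 1)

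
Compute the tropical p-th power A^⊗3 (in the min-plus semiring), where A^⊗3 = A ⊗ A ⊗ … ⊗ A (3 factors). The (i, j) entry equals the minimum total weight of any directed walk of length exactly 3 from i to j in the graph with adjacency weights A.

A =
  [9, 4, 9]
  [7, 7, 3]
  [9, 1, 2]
A^⊗3 =
  [16, 8, 9]
  [11, 6, 7]
  [10, 5, 6]

Each entry (A^⊗3)_ij equals the minimum over all length-3 walks i = v_0 → v_1 → … → v_3 = j of Σ_t A[v_t][v_{t+1}]. For example, for (i, j) = (0, 2) we minimise over 9 possible intermediate vertex sequences; the minimum is 9, attained along the walk 0 → 1 → 2 → 2.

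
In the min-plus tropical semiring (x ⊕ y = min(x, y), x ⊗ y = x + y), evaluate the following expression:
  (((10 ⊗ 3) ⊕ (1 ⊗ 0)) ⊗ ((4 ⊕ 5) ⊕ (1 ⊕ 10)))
(((10 ⊗ 3) ⊕ (1 ⊗ 0)) ⊗ ((4 ⊕ 5) ⊕ (1 ⊕ 10))) = 2

Expand innermost to outermost. Recall ⊕ takes the minimum of its arguments and ⊗ takes their sum. Working out the expression (((10 ⊗ 3) ⊕ (1 ⊗ 0)) ⊗ ((4 ⊕ 5) ⊕ (1 ⊕ 10))) gives 2.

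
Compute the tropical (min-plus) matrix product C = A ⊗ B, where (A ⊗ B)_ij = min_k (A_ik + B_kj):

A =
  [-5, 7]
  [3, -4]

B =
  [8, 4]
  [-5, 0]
A ⊗ B =
  [2, -1]
  [-9, -4]

Apply the min-plus product entry-by-entry:
  C[0][0] = min over k of (A[0][0] + B[0][0] = -5 + 8 = 3, A[0][1] + B[1][0] = 7 + -5 = 2) = 2 (attained at k = 1)
  C[0][1] = min over k of (A[0][0] + B[0][1] = -5 + 4 = -1, A[0][1] + B[1][1] = 7 + 0 = 7) = -1 (attained at k = 0)
  C[1][0] = min over k of (A[1][0] + B[0][0] = 3 + 8 = 11, A[1][1] + B[1][0] = -4 + -5 = -9) = -9 (attained at k = 1)
  C[1][1] = min over k of (A[1][0] + B[0][1] = 3 + 4 = 7, A[1][1] + B[1][1] = -4 + 0 = -4) = -4 (attained at k = 1)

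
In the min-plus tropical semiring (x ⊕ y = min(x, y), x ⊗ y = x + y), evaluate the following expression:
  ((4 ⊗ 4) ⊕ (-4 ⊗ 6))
((4 ⊗ 4) ⊕ (-4 ⊗ 6)) = 2

Expand innermost to outermost. Recall ⊕ takes the minimum of its arguments and ⊗ takes their sum. Working out the expression ((4 ⊗ 4) ⊕ (-4 ⊗ 6)) gives 2.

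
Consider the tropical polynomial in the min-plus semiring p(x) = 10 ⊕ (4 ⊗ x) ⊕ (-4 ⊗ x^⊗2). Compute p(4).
p(4) = 4

A tropical monomial a ⊗ x^⊗i evaluates to a + i · x. Evaluating each term at x = 4:
  Term 0 contributes 10 + 0 · 4 = 10
  Term 1 contributes 4 + 1 · 4 = 8
  Term 2 contributes -4 + 2 · 4 = 4
p(4) = ⊕ of these = min[10, 8, 4] = 4.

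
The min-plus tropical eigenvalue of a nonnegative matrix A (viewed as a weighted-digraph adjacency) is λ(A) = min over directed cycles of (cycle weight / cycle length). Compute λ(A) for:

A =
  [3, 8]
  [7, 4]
λ(A) = 3

Enumerate directed cycles and compute their means (weight / length). Sample:
  cycle 0 → 0: weight = 3, length = 1, mean = 3/1 ≈ 3.000
  cycle 1 → 1: weight = 4, length = 1, mean = 4/1 ≈ 4.000
  cycle 0 → 1 → 0: weight = 15, length = 2, mean = 15/2 ≈ 7.500
  cycle 1 → 0 → 1: weight = 15, length = 2, mean = 15/2 ≈ 7.500
Minimum mean = 3.000, attained e.g. along the cycle 0 → 0 with weight 3 and length 1. So λ(A) = 3/1 = 3.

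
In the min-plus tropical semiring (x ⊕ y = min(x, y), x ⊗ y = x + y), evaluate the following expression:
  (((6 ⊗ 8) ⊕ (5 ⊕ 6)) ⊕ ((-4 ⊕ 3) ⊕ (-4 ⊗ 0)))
(((6 ⊗ 8) ⊕ (5 ⊕ 6)) ⊕ ((-4 ⊕ 3) ⊕ (-4 ⊗ 0))) = -4

Expand innermost to outermost. Recall ⊕ takes the minimum of its arguments and ⊗ takes their sum. Working out the expression (((6 ⊗ 8) ⊕ (5 ⊕ 6)) ⊕ ((-4 ⊕ 3) ⊕ (-4 ⊗ 0))) gives -4.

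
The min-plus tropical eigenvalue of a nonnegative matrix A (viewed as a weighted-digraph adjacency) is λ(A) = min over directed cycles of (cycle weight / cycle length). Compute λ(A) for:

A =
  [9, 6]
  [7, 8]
λ(A) = 13/2

Enumerate directed cycles and compute their means (weight / length). Sample:
  cycle 0 → 0: weight = 9, length = 1, mean = 9/1 ≈ 9.000
  cycle 1 → 1: weight = 8, length = 1, mean = 8/1 ≈ 8.000
  cycle 0 → 1 → 0: weight = 13, length = 2, mean = 13/2 ≈ 6.500
  cycle 1 → 0 → 1: weight = 13, length = 2, mean = 13/2 ≈ 6.500
Minimum mean = 6.500, attained e.g. along the cycle 0 → 1 → 0 with weight 13 and length 2. So λ(A) = 13/2 = 13/2.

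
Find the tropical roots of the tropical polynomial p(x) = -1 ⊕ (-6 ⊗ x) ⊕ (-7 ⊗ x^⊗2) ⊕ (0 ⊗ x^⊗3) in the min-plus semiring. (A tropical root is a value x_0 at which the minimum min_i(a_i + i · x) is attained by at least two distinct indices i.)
Roots: {-7, 1, 5}

Each tropical root is a break point of the lower envelope of the lines y = a_i + i · x (there are 4 lines, with slopes 0, 1, ..., 3). Only the lines that attain the minimum somewhere contribute to roots; other lines are dominated. Here the surviving (envelope) indices are i = 3, i = 2, i = 1, i = 0.
Intersections between consecutive envelope lines give the roots: for adjacent envelope indices i < j the intersection is x = (a_i − a_j) / (j − i). Reading off the sorted break points: {-7, 1, 5}.
Verification: at each break x_0, at least two indices attain the minimum of min_i(a_i + i · x_0).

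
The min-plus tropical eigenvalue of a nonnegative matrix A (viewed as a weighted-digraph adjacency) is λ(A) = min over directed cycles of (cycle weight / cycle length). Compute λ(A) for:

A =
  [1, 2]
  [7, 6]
λ(A) = 1

Enumerate directed cycles and compute their means (weight / length). Sample:
  cycle 0 → 0: weight = 1, length = 1, mean = 1/1 ≈ 1.000
  cycle 1 → 1: weight = 6, length = 1, mean = 6/1 ≈ 6.000
  cycle 0 → 1 → 0: weight = 9, length = 2, mean = 9/2 ≈ 4.500
  cycle 1 → 0 → 1: weight = 9, length = 2, mean = 9/2 ≈ 4.500
Minimum mean = 1.000, attained e.g. along the cycle 0 → 0 with weight 1 and length 1. So λ(A) = 1/1 = 1.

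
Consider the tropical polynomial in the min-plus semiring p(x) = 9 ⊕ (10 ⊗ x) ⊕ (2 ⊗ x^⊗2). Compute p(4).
p(4) = 9

A tropical monomial a ⊗ x^⊗i evaluates to a + i · x. Evaluating each term at x = 4:
  Term 0 contributes 9 + 0 · 4 = 9
  Term 1 contributes 10 + 1 · 4 = 14
  Term 2 contributes 2 + 2 · 4 = 10
p(4) = ⊕ of these = min[9, 14, 10] = 9.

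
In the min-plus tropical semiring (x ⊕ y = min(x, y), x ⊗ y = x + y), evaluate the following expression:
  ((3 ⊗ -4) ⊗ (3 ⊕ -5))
((3 ⊗ -4) ⊗ (3 ⊕ -5)) = -6

Expand innermost to outermost. Recall ⊕ takes the minimum of its arguments and ⊗ takes their sum. Working out the expression ((3 ⊗ -4) ⊗ (3 ⊕ -5)) gives -6.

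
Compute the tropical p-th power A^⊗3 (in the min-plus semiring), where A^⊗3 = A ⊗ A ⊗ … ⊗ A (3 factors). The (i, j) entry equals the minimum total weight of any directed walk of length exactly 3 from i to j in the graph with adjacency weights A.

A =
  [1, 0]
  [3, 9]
A^⊗3 =
  [3, 2]
  [5, 4]

Each entry (A^⊗3)_ij equals the minimum over all length-3 walks i = v_0 → v_1 → … → v_3 = j of Σ_t A[v_t][v_{t+1}]. For example, for (i, j) = (0, 1) we minimise over 4 possible intermediate vertex sequences; the minimum is 2, attained along the walk 0 → 0 → 0 → 1.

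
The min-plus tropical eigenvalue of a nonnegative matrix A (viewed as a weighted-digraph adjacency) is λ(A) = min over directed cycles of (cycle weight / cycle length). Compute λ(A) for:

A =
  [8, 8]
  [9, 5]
λ(A) = 5

Enumerate directed cycles and compute their means (weight / length). Sample:
  cycle 0 → 0: weight = 8, length = 1, mean = 8/1 ≈ 8.000
  cycle 1 → 1: weight = 5, length = 1, mean = 5/1 ≈ 5.000
  cycle 0 → 1 → 0: weight = 17, length = 2, mean = 17/2 ≈ 8.500
  cycle 1 → 0 → 1: weight = 17, length = 2, mean = 17/2 ≈ 8.500
Minimum mean = 5.000, attained e.g. along the cycle 1 → 1 with weight 5 and length 1. So λ(A) = 5/1 = 5.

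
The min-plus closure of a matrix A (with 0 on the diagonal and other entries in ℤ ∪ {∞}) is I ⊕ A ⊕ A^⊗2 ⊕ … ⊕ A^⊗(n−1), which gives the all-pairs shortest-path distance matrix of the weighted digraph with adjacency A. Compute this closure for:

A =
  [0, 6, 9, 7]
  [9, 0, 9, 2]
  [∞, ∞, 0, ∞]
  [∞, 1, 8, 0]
Closure =
  [0, 6, 9, 7]
  [9, 0, 9, 2]
  [∞, ∞, 0, ∞]
  [10, 1, 8, 0]

This is the Floyd-Warshall all-pairs shortest-path computation. For each intermediate vertex k = 0, 1, …, 3, update dist[i][j] ← min(dist[i][j], dist[i][k] + dist[k][j]). The final matrix gives, for each (i, j), the minimum total weight of any directed path from i to j (possibly empty when i = j).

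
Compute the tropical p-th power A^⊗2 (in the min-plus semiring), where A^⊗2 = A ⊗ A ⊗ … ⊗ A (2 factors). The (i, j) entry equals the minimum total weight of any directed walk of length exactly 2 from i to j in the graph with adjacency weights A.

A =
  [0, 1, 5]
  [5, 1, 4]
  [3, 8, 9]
A^⊗2 =
  [0, 1, 5]
  [5, 2, 5]
  [3, 4, 8]

Each entry (A^⊗2)_ij equals the minimum over all length-2 walks i = v_0 → v_1 → … → v_2 = j of Σ_t A[v_t][v_{t+1}]. For example, for (i, j) = (0, 2) we minimise over 3 possible intermediate vertex sequences; the minimum is 5, attained along the walk 0 → 0 → 2.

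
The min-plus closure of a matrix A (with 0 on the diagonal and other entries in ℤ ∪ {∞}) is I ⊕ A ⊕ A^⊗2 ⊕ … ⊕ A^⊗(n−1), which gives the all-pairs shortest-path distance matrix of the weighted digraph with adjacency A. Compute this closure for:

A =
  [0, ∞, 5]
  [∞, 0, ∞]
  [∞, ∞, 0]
Closure =
  [0, ∞, 5]
  [∞, 0, ∞]
  [∞, ∞, 0]

This is the Floyd-Warshall all-pairs shortest-path computation. For each intermediate vertex k = 0, 1, …, 2, update dist[i][j] ← min(dist[i][j], dist[i][k] + dist[k][j]). The final matrix gives, for each (i, j), the minimum total weight of any directed path from i to j (possibly empty when i = j).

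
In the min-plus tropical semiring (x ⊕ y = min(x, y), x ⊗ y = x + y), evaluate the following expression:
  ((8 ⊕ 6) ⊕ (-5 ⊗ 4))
((8 ⊕ 6) ⊕ (-5 ⊗ 4)) = -1

Expand innermost to outermost. Recall ⊕ takes the minimum of its arguments and ⊗ takes their sum. Working out the expression ((8 ⊕ 6) ⊕ (-5 ⊗ 4)) gives -1.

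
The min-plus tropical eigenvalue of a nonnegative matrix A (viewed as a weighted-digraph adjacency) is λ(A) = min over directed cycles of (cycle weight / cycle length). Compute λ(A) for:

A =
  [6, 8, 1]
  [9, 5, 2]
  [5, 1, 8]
λ(A) = 3/2

Enumerate directed cycles and compute their means (weight / length). Sample:
  cycle 0 → 0: weight = 6, length = 1, mean = 6/1 ≈ 6.000
  cycle 1 → 1: weight = 5, length = 1, mean = 5/1 ≈ 5.000
  cycle 2 → 2: weight = 8, length = 1, mean = 8/1 ≈ 8.000
  cycle 0 → 1 → 0: weight = 17, length = 2, mean = 17/2 ≈ 8.500
  cycle 0 → 2 → 0: weight = 6, length = 2, mean = 6/2 ≈ 3.000
  cycle 1 → 0 → 1: weight = 17, length = 2, mean = 17/2 ≈ 8.500
Minimum mean = 1.500, attained e.g. along the cycle 1 → 2 → 1 with weight 3 and length 2. So λ(A) = 3/2 = 3/2.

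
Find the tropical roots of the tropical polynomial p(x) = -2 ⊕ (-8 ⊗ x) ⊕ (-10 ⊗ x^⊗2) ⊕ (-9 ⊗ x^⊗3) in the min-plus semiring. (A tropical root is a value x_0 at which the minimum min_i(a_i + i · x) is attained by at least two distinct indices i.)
Roots: {-1, 2, 6}

Each tropical root is a break point of the lower envelope of the lines y = a_i + i · x (there are 4 lines, with slopes 0, 1, ..., 3). Only the lines that attain the minimum somewhere contribute to roots; other lines are dominated. Here the surviving (envelope) indices are i = 3, i = 2, i = 1, i = 0.
Intersections between consecutive envelope lines give the roots: for adjacent envelope indices i < j the intersection is x = (a_i − a_j) / (j − i). Reading off the sorted break points: {-1, 2, 6}.
Verification: at each break x_0, at least two indices attain the minimum of min_i(a_i + i · x_0).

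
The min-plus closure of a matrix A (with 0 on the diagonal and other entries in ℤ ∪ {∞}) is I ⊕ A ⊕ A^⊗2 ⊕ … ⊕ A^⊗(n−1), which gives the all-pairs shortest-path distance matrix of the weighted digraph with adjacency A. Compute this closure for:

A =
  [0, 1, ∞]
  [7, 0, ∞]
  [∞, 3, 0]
Closure =
  [0, 1, ∞]
  [7, 0, ∞]
  [10, 3, 0]

This is the Floyd-Warshall all-pairs shortest-path computation. For each intermediate vertex k = 0, 1, …, 2, update dist[i][j] ← min(dist[i][j], dist[i][k] + dist[k][j]). The final matrix gives, for each (i, j), the minimum total weight of any directed path from i to j (possibly empty when i = j).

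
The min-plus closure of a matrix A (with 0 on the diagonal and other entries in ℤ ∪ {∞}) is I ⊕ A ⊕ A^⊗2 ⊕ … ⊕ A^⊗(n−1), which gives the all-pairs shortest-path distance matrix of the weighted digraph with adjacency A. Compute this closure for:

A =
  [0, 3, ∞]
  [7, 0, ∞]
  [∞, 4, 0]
Closure =
  [0, 3, ∞]
  [7, 0, ∞]
  [11, 4, 0]

This is the Floyd-Warshall all-pairs shortest-path computation. For each intermediate vertex k = 0, 1, …, 2, update dist[i][j] ← min(dist[i][j], dist[i][k] + dist[k][j]). The final matrix gives, for each (i, j), the minimum total weight of any directed path from i to j (possibly empty when i = j).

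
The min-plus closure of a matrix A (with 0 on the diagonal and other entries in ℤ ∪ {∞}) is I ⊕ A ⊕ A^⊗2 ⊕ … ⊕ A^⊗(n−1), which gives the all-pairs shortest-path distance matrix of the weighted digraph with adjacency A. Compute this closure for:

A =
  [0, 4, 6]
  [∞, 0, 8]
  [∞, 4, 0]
Closure =
  [0, 4, 6]
  [∞, 0, 8]
  [∞, 4, 0]

This is the Floyd-Warshall all-pairs shortest-path computation. For each intermediate vertex k = 0, 1, …, 2, update dist[i][j] ← min(dist[i][j], dist[i][k] + dist[k][j]). The final matrix gives, for each (i, j), the minimum total weight of any directed path from i to j (possibly empty when i = j).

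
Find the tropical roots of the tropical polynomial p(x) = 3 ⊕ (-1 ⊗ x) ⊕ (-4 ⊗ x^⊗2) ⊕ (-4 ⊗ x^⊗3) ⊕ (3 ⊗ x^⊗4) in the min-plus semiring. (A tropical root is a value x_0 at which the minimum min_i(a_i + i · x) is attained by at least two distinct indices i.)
Roots: {-7, 0, 3, 4}

Each tropical root is a break point of the lower envelope of the lines y = a_i + i · x (there are 5 lines, with slopes 0, 1, ..., 4). Only the lines that attain the minimum somewhere contribute to roots; other lines are dominated. Here the surviving (envelope) indices are i = 4, i = 3, i = 2, i = 1, i = 0.
Intersections between consecutive envelope lines give the roots: for adjacent envelope indices i < j the intersection is x = (a_i − a_j) / (j − i). Reading off the sorted break points: {-7, 0, 3, 4}.
Verification: at each break x_0, at least two indices attain the minimum of min_i(a_i + i · x_0).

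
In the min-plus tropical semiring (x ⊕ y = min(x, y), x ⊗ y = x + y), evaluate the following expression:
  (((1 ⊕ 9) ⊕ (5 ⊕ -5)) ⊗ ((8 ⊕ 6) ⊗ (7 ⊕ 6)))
(((1 ⊕ 9) ⊕ (5 ⊕ -5)) ⊗ ((8 ⊕ 6) ⊗ (7 ⊕ 6))) = 7

Expand innermost to outermost. Recall ⊕ takes the minimum of its arguments and ⊗ takes their sum. Working out the expression (((1 ⊕ 9) ⊕ (5 ⊕ -5)) ⊗ ((8 ⊕ 6) ⊗ (7 ⊕ 6))) gives 7.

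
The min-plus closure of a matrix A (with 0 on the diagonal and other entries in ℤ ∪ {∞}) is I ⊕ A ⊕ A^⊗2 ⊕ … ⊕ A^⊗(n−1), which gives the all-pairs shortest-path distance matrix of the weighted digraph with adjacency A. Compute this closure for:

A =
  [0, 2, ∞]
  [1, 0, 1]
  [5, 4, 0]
Closure =
  [0, 2, 3]
  [1, 0, 1]
  [5, 4, 0]

This is the Floyd-Warshall all-pairs shortest-path computation. For each intermediate vertex k = 0, 1, …, 2, update dist[i][j] ← min(dist[i][j], dist[i][k] + dist[k][j]). The final matrix gives, for each (i, j), the minimum total weight of any directed path from i to j (possibly empty when i = j).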